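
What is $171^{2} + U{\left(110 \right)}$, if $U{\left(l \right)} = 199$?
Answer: $29440$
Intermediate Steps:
$171^{2} + U{\left(110 \right)} = 171^{2} + 199 = 29241 + 199 = 29440$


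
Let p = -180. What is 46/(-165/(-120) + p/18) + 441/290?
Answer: -3317/870 ≈ -3.8126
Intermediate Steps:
46/(-165/(-120) + p/18) + 441/290 = 46/(-165/(-120) - 180/18) + 441/290 = 46/(-165*(-1/120) - 180*1/18) + 441*(1/290) = 46/(11/8 - 10) + 441/290 = 46/(-69/8) + 441/290 = 46*(-8/69) + 441/290 = -16/3 + 441/290 = -3317/870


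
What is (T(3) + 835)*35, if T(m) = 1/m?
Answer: 87710/3 ≈ 29237.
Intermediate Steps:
(T(3) + 835)*35 = (1/3 + 835)*35 = (⅓ + 835)*35 = (2506/3)*35 = 87710/3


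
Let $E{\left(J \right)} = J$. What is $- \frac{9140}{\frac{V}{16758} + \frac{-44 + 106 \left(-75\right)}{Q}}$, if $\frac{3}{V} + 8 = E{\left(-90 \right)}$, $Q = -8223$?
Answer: $- \frac{4571523784240}{486236801} \approx -9401.8$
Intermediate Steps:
$V = - \frac{3}{98}$ ($V = \frac{3}{-8 - 90} = \frac{3}{-98} = 3 \left(- \frac{1}{98}\right) = - \frac{3}{98} \approx -0.030612$)
$- \frac{9140}{\frac{V}{16758} + \frac{-44 + 106 \left(-75\right)}{Q}} = - \frac{9140}{- \frac{3}{98 \cdot 16758} + \frac{-44 + 106 \left(-75\right)}{-8223}} = - \frac{9140}{\left(- \frac{3}{98}\right) \frac{1}{16758} + \left(-44 - 7950\right) \left(- \frac{1}{8223}\right)} = - \frac{9140}{- \frac{1}{547428} - - \frac{7994}{8223}} = - \frac{9140}{- \frac{1}{547428} + \frac{7994}{8223}} = - \frac{9140}{\frac{486236801}{500166716}} = \left(-9140\right) \frac{500166716}{486236801} = - \frac{4571523784240}{486236801}$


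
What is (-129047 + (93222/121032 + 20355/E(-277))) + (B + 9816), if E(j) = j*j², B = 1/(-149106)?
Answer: -1270335750601574112491/10654476995765076 ≈ -1.1923e+5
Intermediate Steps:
B = -1/149106 ≈ -6.7066e-6
E(j) = j³
(-129047 + (93222/121032 + 20355/E(-277))) + (B + 9816) = (-129047 + (93222/121032 + 20355/((-277)³))) + (-1/149106 + 9816) = (-129047 + (93222*(1/121032) + 20355/(-21253933))) + 1463624495/149106 = (-129047 + (5179/6724 + 20355*(-1/21253933))) + 1463624495/149106 = (-129047 + (5179/6724 - 20355/21253933)) + 1463624495/149106 = (-129047 + 109937251987/142911445492) + 1463624495/149106 = -18442183369154137/142911445492 + 1463624495/149106 = -1270335750601574112491/10654476995765076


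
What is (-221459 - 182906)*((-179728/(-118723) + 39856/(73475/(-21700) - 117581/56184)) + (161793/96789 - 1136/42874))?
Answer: 193441679787954293271759545/65788690818150167 ≈ 2.9403e+9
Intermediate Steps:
(-221459 - 182906)*((-179728/(-118723) + 39856/(73475/(-21700) - 117581/56184)) + (161793/96789 - 1136/42874)) = -404365*((-179728*(-1/118723) + 39856/(73475*(-1/21700) - 117581*1/56184)) + (161793*(1/96789) - 1136*1/42874)) = -404365*((179728/118723 + 39856/(-2939/868 - 117581/56184)) + (53931/32263 - 568/21437)) = -404365*((179728/118723 + 39856/(-66796271/12191928)) + 1137793463/691621931) = -404365*((179728/118723 + 39856*(-12191928/66796271)) + 1137793463/691621931) = -404365*((179728/118723 - 9168329856/1260307) + 1137793463/691621931) = -404365*(-1088265113037392/149627427961 + 1137793463/691621931) = -404365*(-6218989866193676041529/855252980635952171) = 193441679787954293271759545/65788690818150167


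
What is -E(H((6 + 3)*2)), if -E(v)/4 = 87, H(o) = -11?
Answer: 348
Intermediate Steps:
E(v) = -348 (E(v) = -4*87 = -348)
-E(H((6 + 3)*2)) = -1*(-348) = 348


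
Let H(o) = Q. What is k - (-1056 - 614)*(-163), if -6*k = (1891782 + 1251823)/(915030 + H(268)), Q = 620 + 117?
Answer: -1495688754025/5494602 ≈ -2.7221e+5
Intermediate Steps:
Q = 737
H(o) = 737
k = -3143605/5494602 (k = -(1891782 + 1251823)/(6*(915030 + 737)) = -3143605/(6*915767) = -⅙*3143605/915767 = -3143605/5494602 ≈ -0.57213)
k - (-1056 - 614)*(-163) = -3143605/5494602 - (-1056 - 614)*(-163) = -3143605/5494602 - (-1670)*(-163) = -3143605/5494602 - 1*272210 = -3143605/5494602 - 272210 = -1495688754025/5494602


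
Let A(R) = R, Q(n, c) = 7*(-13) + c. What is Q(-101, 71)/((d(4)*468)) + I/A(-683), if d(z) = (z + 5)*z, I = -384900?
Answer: 1621195385/2876796 ≈ 563.54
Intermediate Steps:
Q(n, c) = -91 + c
d(z) = z*(5 + z) (d(z) = (5 + z)*z = z*(5 + z))
Q(-101, 71)/((d(4)*468)) + I/A(-683) = (-91 + 71)/(((4*(5 + 4))*468)) - 384900/(-683) = -20/((4*9)*468) - 384900*(-1/683) = -20/(36*468) + 384900/683 = -20/16848 + 384900/683 = -20*1/16848 + 384900/683 = -5/4212 + 384900/683 = 1621195385/2876796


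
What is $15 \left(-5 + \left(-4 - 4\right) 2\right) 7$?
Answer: $-2205$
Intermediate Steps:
$15 \left(-5 + \left(-4 - 4\right) 2\right) 7 = 15 \left(-5 - 16\right) 7 = 15 \left(-21\right) 7 = \left(-315\right) 7 = -2205$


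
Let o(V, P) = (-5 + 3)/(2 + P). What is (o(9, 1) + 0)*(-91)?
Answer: 182/3 ≈ 60.667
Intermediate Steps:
o(V, P) = -2/(2 + P)
(o(9, 1) + 0)*(-91) = (-2/(2 + 1) + 0)*(-91) = (-2/3 + 0)*(-91) = (-2*⅓ + 0)*(-91) = (-⅔ + 0)*(-91) = -⅔*(-91) = 182/3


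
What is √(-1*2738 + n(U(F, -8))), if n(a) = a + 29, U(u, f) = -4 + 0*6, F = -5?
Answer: I*√2713 ≈ 52.086*I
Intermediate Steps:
U(u, f) = -4 (U(u, f) = -4 + 0 = -4)
n(a) = 29 + a
√(-1*2738 + n(U(F, -8))) = √(-1*2738 + (29 - 4)) = √(-2738 + 25) = √(-2713) = I*√2713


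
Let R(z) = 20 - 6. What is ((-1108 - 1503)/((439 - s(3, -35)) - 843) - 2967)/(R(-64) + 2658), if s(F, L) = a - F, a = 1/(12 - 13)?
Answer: -1184189/1068800 ≈ -1.1080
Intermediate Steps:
a = -1 (a = 1/(-1) = -1)
s(F, L) = -1 - F
R(z) = 14
((-1108 - 1503)/((439 - s(3, -35)) - 843) - 2967)/(R(-64) + 2658) = ((-1108 - 1503)/((439 - (-1 - 1*3)) - 843) - 2967)/(14 + 2658) = (-2611/((439 - (-1 - 3)) - 843) - 2967)/2672 = (-2611/((439 - 1*(-4)) - 843) - 2967)*(1/2672) = (-2611/((439 + 4) - 843) - 2967)*(1/2672) = (-2611/(443 - 843) - 2967)*(1/2672) = (-2611/(-400) - 2967)*(1/2672) = (-2611*(-1/400) - 2967)*(1/2672) = (2611/400 - 2967)*(1/2672) = -1184189/400*1/2672 = -1184189/1068800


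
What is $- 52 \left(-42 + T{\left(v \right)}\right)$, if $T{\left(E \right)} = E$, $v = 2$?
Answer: $2080$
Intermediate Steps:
$- 52 \left(-42 + T{\left(v \right)}\right) = - 52 \left(-42 + 2\right) = \left(-52\right) \left(-40\right) = 2080$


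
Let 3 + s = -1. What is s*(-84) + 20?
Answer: 356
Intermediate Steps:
s = -4 (s = -3 - 1 = -4)
s*(-84) + 20 = -4*(-84) + 20 = 336 + 20 = 356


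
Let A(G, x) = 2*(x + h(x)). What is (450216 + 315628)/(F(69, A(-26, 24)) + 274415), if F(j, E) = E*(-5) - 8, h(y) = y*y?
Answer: 765844/268407 ≈ 2.8533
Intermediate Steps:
h(y) = y**2
A(G, x) = 2*x + 2*x**2 (A(G, x) = 2*(x + x**2) = 2*x + 2*x**2)
F(j, E) = -8 - 5*E (F(j, E) = -5*E - 8 = -8 - 5*E)
(450216 + 315628)/(F(69, A(-26, 24)) + 274415) = (450216 + 315628)/((-8 - 10*24*(1 + 24)) + 274415) = 765844/((-8 - 10*24*25) + 274415) = 765844/((-8 - 5*1200) + 274415) = 765844/((-8 - 6000) + 274415) = 765844/(-6008 + 274415) = 765844/268407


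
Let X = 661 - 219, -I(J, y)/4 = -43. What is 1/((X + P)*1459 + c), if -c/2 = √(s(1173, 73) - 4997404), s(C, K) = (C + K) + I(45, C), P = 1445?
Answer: 2753133/7579761299633 + 2*I*√4995986/7579761299633 ≈ 3.6322e-7 + 5.8977e-10*I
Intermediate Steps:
I(J, y) = 172 (I(J, y) = -4*(-43) = 172)
s(C, K) = 172 + C + K (s(C, K) = (C + K) + 172 = 172 + C + K)
X = 442
c = -2*I*√4995986 (c = -2*√((172 + 1173 + 73) - 4997404) = -2*√(1418 - 4997404) = -2*I*√4995986 ≈ -4470.3*I)
1/((X + P)*1459 + c) = 1/((442 + 1445)*1459 - 2*I*√4995986) = 1/(1887*1459 - 2*I*√4995986) = 1/(2753133 - 2*I*√4995986)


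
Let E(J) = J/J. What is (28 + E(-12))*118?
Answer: 3422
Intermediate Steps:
E(J) = 1
(28 + E(-12))*118 = (28 + 1)*118 = 29*118 = 3422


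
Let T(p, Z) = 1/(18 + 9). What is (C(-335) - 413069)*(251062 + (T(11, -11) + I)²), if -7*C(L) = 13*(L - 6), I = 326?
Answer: -250708541686450/1701 ≈ -1.4739e+11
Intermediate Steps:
C(L) = 78/7 - 13*L/7 (C(L) = -13*(L - 6)/7 = -13*(-6 + L)/7 = -(-78 + 13*L)/7 = 78/7 - 13*L/7)
T(p, Z) = 1/27
(C(-335) - 413069)*(251062 + (T(11, -11) + I)²) = ((78/7 - 13/7*(-335)) - 413069)*(251062 + (1/27 + 326)²) = ((78/7 + 4355/7) - 413069)*(251062 + (8803/27)²) = (4433/7 - 413069)*(251062 + 77492809/729) = -2887050/7*260517007/729 = -250708541686450/1701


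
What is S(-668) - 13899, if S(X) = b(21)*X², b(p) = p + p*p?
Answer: 206141589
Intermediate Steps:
b(p) = p + p²
S(X) = 462*X² (S(X) = (21*(1 + 21))*X² = (21*22)*X² = 462*X²)
S(-668) - 13899 = 462*(-668)² - 13899 = 462*446224 - 13899 = 206155488 - 13899 = 206141589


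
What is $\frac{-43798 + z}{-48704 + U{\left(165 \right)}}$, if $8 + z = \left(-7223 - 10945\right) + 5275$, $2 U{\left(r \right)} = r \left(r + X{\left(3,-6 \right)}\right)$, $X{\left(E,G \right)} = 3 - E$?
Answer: $\frac{113398}{70183} \approx 1.6157$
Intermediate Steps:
$U{\left(r \right)} = \frac{r^{2}}{2}$ ($U{\left(r \right)} = \frac{r \left(r + \left(3 - 3\right)\right)}{2} = \frac{r \left(r + 0\right)}{2} = \frac{r r}{2} = \frac{r^{2}}{2}$)
$z = -12901$ ($z = -8 + \left(\left(-7223 - 10945\right) + 5275\right) = -8 + \left(-18168 + 5275\right) = -8 - 12893 = -12901$)
$\frac{-43798 + z}{-48704 + U{\left(165 \right)}} = \frac{-43798 - 12901}{-48704 + \frac{165^{2}}{2}} = - \frac{56699}{-48704 + \frac{1}{2} \cdot 27225} = - \frac{56699}{-48704 + \frac{27225}{2}} = - \frac{56699}{- \frac{70183}{2}} = \left(-56699\right) \left(- \frac{2}{70183}\right) = \frac{113398}{70183}$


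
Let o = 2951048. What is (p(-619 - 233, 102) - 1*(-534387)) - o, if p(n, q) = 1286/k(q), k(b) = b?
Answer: -123249068/51 ≈ -2.4166e+6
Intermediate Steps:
p(n, q) = 1286/q
(p(-619 - 233, 102) - 1*(-534387)) - o = (1286/102 - 1*(-534387)) - 1*2951048 = (1286*(1/102) + 534387) - 2951048 = (643/51 + 534387) - 2951048 = 27254380/51 - 2951048 = -123249068/51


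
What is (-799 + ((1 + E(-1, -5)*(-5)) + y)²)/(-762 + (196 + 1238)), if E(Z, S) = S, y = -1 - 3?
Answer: -15/32 ≈ -0.46875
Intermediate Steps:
y = -4
(-799 + ((1 + E(-1, -5)*(-5)) + y)²)/(-762 + (196 + 1238)) = (-799 + ((1 - 5*(-5)) - 4)²)/(-762 + (196 + 1238)) = (-799 + ((1 + 25) - 4)²)/(-762 + 1434) = (-799 + (26 - 4)²)/672 = (-799 + 22²)*(1/672) = (-799 + 484)*(1/672) = -315*1/672 = -15/32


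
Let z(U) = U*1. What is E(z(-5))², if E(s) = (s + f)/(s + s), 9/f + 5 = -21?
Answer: 19321/67600 ≈ 0.28581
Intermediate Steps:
f = -9/26 (f = 9/(-5 - 21) = 9/(-26) = 9*(-1/26) = -9/26 ≈ -0.34615)
z(U) = U
E(s) = (-9/26 + s)/(2*s) (E(s) = (s - 9/26)/(s + s) = (-9/26 + s)/((2*s)) = (-9/26 + s)*(1/(2*s)) = (-9/26 + s)/(2*s))
E(z(-5))² = ((1/52)*(-9 + 26*(-5))/(-5))² = ((1/52)*(-⅕)*(-9 - 130))² = ((1/52)*(-⅕)*(-139))² = (139/260)² = 19321/67600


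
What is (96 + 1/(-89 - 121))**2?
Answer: 406385281/44100 ≈ 9215.1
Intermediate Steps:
(96 + 1/(-89 - 121))**2 = (96 + 1/(-210))**2 = (96 - 1/210)**2 = (20159/210)**2 = 406385281/44100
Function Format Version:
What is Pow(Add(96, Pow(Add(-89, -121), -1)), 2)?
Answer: Rational(406385281, 44100) ≈ 9215.1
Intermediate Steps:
Pow(Add(96, Pow(Add(-89, -121), -1)), 2) = Pow(Add(96, Pow(-210, -1)), 2) = Pow(Add(96, Rational(-1, 210)), 2) = Pow(Rational(20159, 210), 2) = Rational(406385281, 44100)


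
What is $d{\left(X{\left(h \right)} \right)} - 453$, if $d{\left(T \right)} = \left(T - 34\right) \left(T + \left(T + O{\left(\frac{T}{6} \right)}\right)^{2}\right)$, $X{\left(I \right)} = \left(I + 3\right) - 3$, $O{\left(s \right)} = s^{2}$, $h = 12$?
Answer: $-6349$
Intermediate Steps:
$X{\left(I \right)} = I$ ($X{\left(I \right)} = \left(3 + I\right) - 3 = I$)
$d{\left(T \right)} = \left(-34 + T\right) \left(T + \left(T + \frac{T^{2}}{36}\right)^{2}\right)$ ($d{\left(T \right)} = \left(T - 34\right) \left(T + \left(T + \left(\frac{T}{6}\right)^{2}\right)^{2}\right) = \left(-34 + T\right) \left(T + \left(T + \left(T \frac{1}{6}\right)^{2}\right)^{2}\right) = \left(-34 + T\right) \left(T + \left(T + \left(\frac{T}{6}\right)^{2}\right)^{2}\right) = \left(-34 + T\right) \left(T + \left(T + \frac{T^{2}}{36}\right)^{2}\right)$)
$d{\left(X{\left(h \right)} \right)} - 453 = \frac{1}{1296} \cdot 12 \left(-44064 + 12^{4} - 513216 - 1152 \cdot 12^{2} + 38 \cdot 12^{3}\right) - 453 = \frac{1}{1296} \cdot 12 \left(-44064 + 20736 - 513216 - 165888 + 38 \cdot 1728\right) - 453 = \frac{1}{1296} \cdot 12 \left(-44064 + 20736 - 513216 - 165888 + 65664\right) - 453 = \frac{1}{1296} \cdot 12 \left(-636768\right) - 453 = -5896 - 453 = -6349$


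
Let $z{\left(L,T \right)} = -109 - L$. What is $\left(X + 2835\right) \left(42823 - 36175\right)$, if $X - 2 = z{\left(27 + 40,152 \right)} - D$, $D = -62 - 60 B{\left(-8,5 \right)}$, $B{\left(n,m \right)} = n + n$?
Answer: $11720424$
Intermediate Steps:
$B{\left(n,m \right)} = 2 n$
$D = 898$ ($D = -62 - 60 \cdot 2 \left(-8\right) = -62 - -960 = -62 + 960 = 898$)
$X = -1072$ ($X = 2 - 1074 = -1072$)
$\left(X + 2835\right) \left(42823 - 36175\right) = \left(-1072 + 2835\right) \left(42823 - 36175\right) = 1763 \cdot 6648 = 11720424$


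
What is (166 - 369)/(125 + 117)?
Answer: -203/242 ≈ -0.83884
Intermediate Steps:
(166 - 369)/(125 + 117) = -203/242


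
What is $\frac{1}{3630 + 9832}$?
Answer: $\frac{1}{13462} \approx 7.4283 \cdot 10^{-5}$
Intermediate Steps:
$\frac{1}{3630 + 9832} = \frac{1}{13462}$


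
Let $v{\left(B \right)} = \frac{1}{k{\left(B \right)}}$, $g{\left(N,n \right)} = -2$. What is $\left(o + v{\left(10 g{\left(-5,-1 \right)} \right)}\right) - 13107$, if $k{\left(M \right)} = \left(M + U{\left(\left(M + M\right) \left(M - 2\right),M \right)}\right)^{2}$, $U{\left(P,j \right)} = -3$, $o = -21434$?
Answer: $- \frac{18272188}{529} \approx -34541.0$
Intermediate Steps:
$k{\left(M \right)} = \left(-3 + M\right)^{2}$ ($k{\left(M \right)} = \left(M - 3\right)^{2} = \left(-3 + M\right)^{2}$)
$v{\left(B \right)} = \frac{1}{\left(-3 + B\right)^{2}}$
$\left(o + v{\left(10 g{\left(-5,-1 \right)} \right)}\right) - 13107 = \left(-21434 + \frac{1}{\left(-3 + 10 \left(-2\right)\right)^{2}}\right) - 13107 = \left(-21434 + \frac{1}{\left(-3 - 20\right)^{2}}\right) - 13107 = \left(-21434 + \frac{1}{529}\right) - 13107 = - \frac{11338585}{529} - 13107 = - \frac{18272188}{529}$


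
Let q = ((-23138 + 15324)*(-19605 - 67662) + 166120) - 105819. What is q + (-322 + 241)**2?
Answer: 681971200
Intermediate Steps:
q = 681964639 (q = (-7814*(-87267) + 166120) - 105819 = (681904338 + 166120) - 105819 = 682070458 - 105819 = 681964639)
q + (-322 + 241)**2 = 681964639 + (-322 + 241)**2 = 681964639 + (-81)**2 = 681964639 + 6561 = 681971200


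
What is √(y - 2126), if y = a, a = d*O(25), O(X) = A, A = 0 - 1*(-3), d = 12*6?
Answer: I*√1910 ≈ 43.704*I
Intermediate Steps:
d = 72
A = 3 (A = 0 + 3 = 3)
O(X) = 3
a = 216 (a = 72*3 = 216)
y = 216
√(y - 2126) = √(216 - 2126) = √(-1910) = I*√1910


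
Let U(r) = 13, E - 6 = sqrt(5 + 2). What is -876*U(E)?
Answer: -11388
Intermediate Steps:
E = 6 + sqrt(7) (E = 6 + sqrt(5 + 2) = 6 + sqrt(7) ≈ 8.6458)
-876*U(E) = -876*13 = -11388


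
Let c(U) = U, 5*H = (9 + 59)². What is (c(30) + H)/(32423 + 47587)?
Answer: 341/28575 ≈ 0.011934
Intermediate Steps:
H = 4624/5 (H = (9 + 59)²/5 = (⅕)*68² = (⅕)*4624 = 4624/5 ≈ 924.80)
(c(30) + H)/(32423 + 47587) = (30 + 4624/5)/(32423 + 47587) = (4774/5)/80010 = (4774/5)*(1/80010) = 341/28575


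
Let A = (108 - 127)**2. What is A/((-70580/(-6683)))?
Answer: 2412563/70580 ≈ 34.182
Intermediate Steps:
A = 361 (A = (-19)**2 = 361)
A/((-70580/(-6683))) = 361/((-70580/(-6683))) = 361/((-70580*(-1/6683))) = 361/(70580/6683) = 361*(6683/70580) = 2412563/70580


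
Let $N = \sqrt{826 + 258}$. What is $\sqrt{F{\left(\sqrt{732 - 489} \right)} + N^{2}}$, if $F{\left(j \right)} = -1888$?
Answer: $2 i \sqrt{201} \approx 28.355 i$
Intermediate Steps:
$N = 2 \sqrt{271}$ ($N = \sqrt{1084} = 2 \sqrt{271} \approx 32.924$)
$\sqrt{F{\left(\sqrt{732 - 489} \right)} + N^{2}} = \sqrt{-1888 + \left(2 \sqrt{271}\right)^{2}} = \sqrt{-1888 + 1084} = \sqrt{-804} = 2 i \sqrt{201}$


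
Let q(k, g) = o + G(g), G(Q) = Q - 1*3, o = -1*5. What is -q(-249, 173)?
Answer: -165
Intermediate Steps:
o = -5
G(Q) = -3 + Q (G(Q) = Q - 3 = -3 + Q)
q(k, g) = -8 + g (q(k, g) = -5 + (-3 + g) = -8 + g)
-q(-249, 173) = -(-8 + 173) = -1*165 = -165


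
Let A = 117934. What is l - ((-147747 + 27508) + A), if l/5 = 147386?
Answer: 739235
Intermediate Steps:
l = 736930 (l = 5*147386 = 736930)
l - ((-147747 + 27508) + A) = 736930 - ((-147747 + 27508) + 117934) = 736930 - (-120239 + 117934) = 736930 - 1*(-2305) = 736930 + 2305 = 739235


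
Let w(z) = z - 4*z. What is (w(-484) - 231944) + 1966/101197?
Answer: -23325096958/101197 ≈ -2.3049e+5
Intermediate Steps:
w(z) = -3*z
(w(-484) - 231944) + 1966/101197 = (-3*(-484) - 231944) + 1966/101197 = (1452 - 231944) + 1966*(1/101197) = -230492 + 1966/101197 = -23325096958/101197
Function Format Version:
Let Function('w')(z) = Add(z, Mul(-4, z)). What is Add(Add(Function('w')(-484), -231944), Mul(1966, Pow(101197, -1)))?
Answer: Rational(-23325096958, 101197) ≈ -2.3049e+5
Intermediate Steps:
Function('w')(z) = Mul(-3, z)
Add(Add(Function('w')(-484), -231944), Mul(1966, Pow(101197, -1))) = Add(Add(Mul(-3, -484), -231944), Mul(1966, Pow(101197, -1))) = Add(Add(1452, -231944), Mul(1966, Rational(1, 101197))) = Add(-230492, Rational(1966, 101197)) = Rational(-23325096958, 101197)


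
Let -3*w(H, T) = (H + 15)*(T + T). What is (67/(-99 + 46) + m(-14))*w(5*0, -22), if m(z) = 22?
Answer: 241780/53 ≈ 4561.9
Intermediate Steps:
w(H, T) = -2*T*(15 + H)/3 (w(H, T) = -(H + 15)*(T + T)/3 = -(15 + H)*2*T/3 = -2*T*(15 + H)/3)
(67/(-99 + 46) + m(-14))*w(5*0, -22) = (67/(-99 + 46) + 22)*(-⅔*(-22)*(15 + 5*0)) = (67/(-53) + 22)*(-⅔*(-22)*(15 + 0)) = (67*(-1/53) + 22)*(-⅔*(-22)*15) = (-67/53 + 22)*220 = (1099/53)*220 = 241780/53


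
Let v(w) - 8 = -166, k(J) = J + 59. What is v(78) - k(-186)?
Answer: -31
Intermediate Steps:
k(J) = 59 + J
v(w) = -158 (v(w) = 8 - 166 = -158)
v(78) - k(-186) = -158 - (59 - 186) = -158 - 1*(-127) = -158 + 127 = -31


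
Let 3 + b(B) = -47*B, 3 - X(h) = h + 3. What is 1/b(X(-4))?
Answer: -1/191 ≈ -0.0052356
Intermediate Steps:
X(h) = -h (X(h) = 3 - (h + 3) = 3 - (3 + h) = 3 + (-3 - h) = -h)
b(B) = -3 - 47*B
1/b(X(-4)) = 1/(-3 - (-47)*(-4)) = 1/(-3 - 47*4) = 1/(-3 - 188) = 1/(-191) = -1/191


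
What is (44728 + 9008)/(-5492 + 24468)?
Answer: 6717/2372 ≈ 2.8318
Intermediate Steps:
(44728 + 9008)/(-5492 + 24468) = 53736/18976 = 53736*(1/18976) = 6717/2372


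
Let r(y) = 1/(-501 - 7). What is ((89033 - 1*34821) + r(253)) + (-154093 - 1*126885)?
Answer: -115197129/508 ≈ -2.2677e+5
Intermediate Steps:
r(y) = -1/508 (r(y) = 1/(-508) = -1/508)
((89033 - 1*34821) + r(253)) + (-154093 - 1*126885) = ((89033 - 1*34821) - 1/508) + (-154093 - 1*126885) = ((89033 - 34821) - 1/508) + (-154093 - 126885) = (54212 - 1/508) - 280978 = 27539695/508 - 280978 = -115197129/508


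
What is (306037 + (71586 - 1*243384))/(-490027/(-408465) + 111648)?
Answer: 54831933135/45604790347 ≈ 1.2023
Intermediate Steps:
(306037 + (71586 - 1*243384))/(-490027/(-408465) + 111648) = (306037 + (71586 - 243384))/(-490027*(-1/408465) + 111648) = (306037 - 171798)/(490027/408465 + 111648) = 134239/(45604790347/408465) = 134239*(408465/45604790347) = 54831933135/45604790347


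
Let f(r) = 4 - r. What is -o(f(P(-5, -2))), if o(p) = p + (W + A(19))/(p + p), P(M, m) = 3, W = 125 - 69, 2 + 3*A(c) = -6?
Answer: -83/3 ≈ -27.667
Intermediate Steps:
A(c) = -8/3 (A(c) = -2/3 + (1/3)*(-6) = -2/3 - 2 = -8/3)
W = 56
o(p) = p + 80/(3*p) (o(p) = p + (56 - 8/3)/(p + p) = p + 160/(3*((2*p))) = p + 160*(1/(2*p))/3 = p + 80/(3*p))
-o(f(P(-5, -2))) = -((4 - 1*3) + 80/(3*(4 - 1*3))) = -((4 - 3) + 80/(3*(4 - 3))) = -(1 + (80/3)/1) = -(1 + (80/3)*1) = -(1 + 80/3) = -1*83/3 = -83/3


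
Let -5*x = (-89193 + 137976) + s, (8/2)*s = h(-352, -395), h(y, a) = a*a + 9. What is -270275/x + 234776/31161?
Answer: 125443067158/5471341863 ≈ 22.927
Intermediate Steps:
h(y, a) = 9 + a² (h(y, a) = a² + 9 = 9 + a²)
s = 78017/2 (s = (9 + (-395)²)/4 = (9 + 156025)/4 = (¼)*156034 = 78017/2 ≈ 39009.)
x = -175583/10 (x = -((-89193 + 137976) + 78017/2)/5 = -(48783 + 78017/2)/5 = -⅕*175583/2 = -175583/10 ≈ -17558.)
-270275/x + 234776/31161 = -270275/(-175583/10) + 234776/31161 = -270275*(-10/175583) + 234776*(1/31161) = 2702750/175583 + 234776/31161 = 125443067158/5471341863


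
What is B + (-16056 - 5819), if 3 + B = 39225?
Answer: 17347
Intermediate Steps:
B = 39222 (B = -3 + 39225 = 39222)
B + (-16056 - 5819) = 39222 + (-16056 - 5819) = 39222 - 21875 = 17347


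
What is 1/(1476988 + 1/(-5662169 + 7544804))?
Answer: 1882635/2780629303381 ≈ 6.7705e-7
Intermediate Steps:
1/(1476988 + 1/(-5662169 + 7544804)) = 1/(1476988 + 1/1882635) = 1/(2780629303381/1882635) = 1882635/2780629303381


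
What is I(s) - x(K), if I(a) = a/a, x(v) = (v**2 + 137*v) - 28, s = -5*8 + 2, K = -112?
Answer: 2829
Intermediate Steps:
s = -38 (s = -40 + 2 = -38)
x(v) = -28 + v**2 + 137*v
I(a) = 1
I(s) - x(K) = 1 - (-28 + (-112)**2 + 137*(-112)) = 1 - (-28 + 12544 - 15344) = 1 - 1*(-2828) = 1 + 2828 = 2829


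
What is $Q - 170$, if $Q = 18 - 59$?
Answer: $-211$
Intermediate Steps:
$Q = -41$
$Q - 170 = -41 - 170 = -211$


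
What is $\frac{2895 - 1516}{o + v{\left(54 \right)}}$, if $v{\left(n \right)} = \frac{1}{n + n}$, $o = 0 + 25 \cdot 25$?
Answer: $\frac{21276}{9643} \approx 2.2064$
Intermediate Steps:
$o = 625$ ($o = 0 + 625 = 625$)
$v{\left(n \right)} = \frac{1}{2 n}$
$\frac{2895 - 1516}{o + v{\left(54 \right)}} = \frac{2895 - 1516}{625 + \frac{1}{2 \cdot 54}} = \frac{1379}{625 + \frac{1}{2} \cdot \frac{1}{54}} = \frac{1379}{625 + \frac{1}{108}} = \frac{1379}{\frac{67501}{108}} = 1379 \cdot \frac{108}{67501} = \frac{21276}{9643}$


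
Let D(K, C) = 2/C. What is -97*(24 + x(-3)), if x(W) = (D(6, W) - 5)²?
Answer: -48985/9 ≈ -5442.8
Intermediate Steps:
x(W) = (-5 + 2/W)² (x(W) = (2/W - 5)² = (-5 + 2/W)²)
-97*(24 + x(-3)) = -97*(24 + (-2 + 5*(-3))²/(-3)²) = -97*(24 + (-2 - 15)²/9) = -97*(24 + (⅑)*(-17)²) = -97*(24 + (⅑)*289) = -97*(24 + 289/9) = -97*505/9 = -48985/9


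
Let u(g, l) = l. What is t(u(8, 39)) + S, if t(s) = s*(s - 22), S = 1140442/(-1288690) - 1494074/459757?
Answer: 195183666113568/296242124165 ≈ 658.87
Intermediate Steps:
S = -1224862207827/296242124165 (S = 1140442*(-1/1288690) - 1494074*1/459757 = -570221/644345 - 1494074/459757 = -1224862207827/296242124165 ≈ -4.1347)
t(s) = s*(-22 + s)
t(u(8, 39)) + S = 39*(-22 + 39) - 1224862207827/296242124165 = 39*17 - 1224862207827/296242124165 = 663 - 1224862207827/296242124165 = 195183666113568/296242124165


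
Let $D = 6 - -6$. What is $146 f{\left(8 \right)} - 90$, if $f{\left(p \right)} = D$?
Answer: $1662$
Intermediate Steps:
$D = 12$ ($D = 6 + 6 = 12$)
$f{\left(p \right)} = 12$
$146 f{\left(8 \right)} - 90 = 146 \cdot 12 - 90 = 1752 - 90 = 1662$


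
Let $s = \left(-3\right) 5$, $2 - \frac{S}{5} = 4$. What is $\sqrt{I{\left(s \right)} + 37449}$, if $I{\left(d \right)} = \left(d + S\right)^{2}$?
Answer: $\sqrt{38074} \approx 195.13$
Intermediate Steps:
$S = -10$ ($S = 10 - 20 = -10$)
$s = -15$
$I{\left(d \right)} = \left(-10 + d\right)^{2}$ ($I{\left(d \right)} = \left(d - 10\right)^{2} = \left(-10 + d\right)^{2}$)
$\sqrt{I{\left(s \right)} + 37449} = \sqrt{\left(-10 - 15\right)^{2} + 37449} = \sqrt{\left(-25\right)^{2} + 37449} = \sqrt{625 + 37449} = \sqrt{38074}$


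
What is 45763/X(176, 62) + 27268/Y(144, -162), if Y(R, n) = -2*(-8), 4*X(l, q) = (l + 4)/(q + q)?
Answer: 23005213/180 ≈ 1.2781e+5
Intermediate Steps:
X(l, q) = (4 + l)/(8*q) (X(l, q) = ((l + 4)/(q + q))/4 = ((4 + l)/((2*q)))/4 = ((4 + l)*(1/(2*q)))/4 = ((4 + l)/(2*q))/4 = (4 + l)/(8*q))
Y(R, n) = 16
45763/X(176, 62) + 27268/Y(144, -162) = 45763/(((⅛)*(4 + 176)/62)) + 27268/16 = 45763/(((⅛)*(1/62)*180)) + 27268*(1/16) = 45763/(45/124) + 6817/4 = 45763*(124/45) + 6817/4 = 5674612/45 + 6817/4 = 23005213/180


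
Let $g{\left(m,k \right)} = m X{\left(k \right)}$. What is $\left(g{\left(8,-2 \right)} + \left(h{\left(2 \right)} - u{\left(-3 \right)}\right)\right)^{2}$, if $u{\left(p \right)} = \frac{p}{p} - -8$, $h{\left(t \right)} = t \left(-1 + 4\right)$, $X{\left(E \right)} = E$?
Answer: $361$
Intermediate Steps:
$h{\left(t \right)} = 3 t$ ($h{\left(t \right)} = t 3 = 3 t$)
$u{\left(p \right)} = 9$ ($u{\left(p \right)} = 1 + 8 = 9$)
$g{\left(m,k \right)} = k m$ ($g{\left(m,k \right)} = m k = k m$)
$\left(g{\left(8,-2 \right)} + \left(h{\left(2 \right)} - u{\left(-3 \right)}\right)\right)^{2} = \left(\left(-2\right) 8 + \left(3 \cdot 2 - 9\right)\right)^{2} = \left(-16 + \left(6 - 9\right)\right)^{2} = \left(-16 - 3\right)^{2} = \left(-19\right)^{2} = 361$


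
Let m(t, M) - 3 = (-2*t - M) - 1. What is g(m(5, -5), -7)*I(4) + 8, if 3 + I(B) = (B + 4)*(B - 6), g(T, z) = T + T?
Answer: 122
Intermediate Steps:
m(t, M) = 2 - M - 2*t (m(t, M) = 3 + ((-2*t - M) - 1) = 3 + ((-M - 2*t) - 1) = 3 + (-1 - M - 2*t) = 2 - M - 2*t)
g(T, z) = 2*T
I(B) = -3 + (-6 + B)*(4 + B) (I(B) = -3 + (B + 4)*(B - 6) = -3 + (4 + B)*(-6 + B) = -3 + (-6 + B)*(4 + B))
g(m(5, -5), -7)*I(4) + 8 = (2*(2 - 1*(-5) - 2*5))*(-27 + 4² - 2*4) + 8 = (2*(2 + 5 - 10))*(-27 + 16 - 8) + 8 = (2*(-3))*(-19) + 8 = -6*(-19) + 8 = 114 + 8 = 122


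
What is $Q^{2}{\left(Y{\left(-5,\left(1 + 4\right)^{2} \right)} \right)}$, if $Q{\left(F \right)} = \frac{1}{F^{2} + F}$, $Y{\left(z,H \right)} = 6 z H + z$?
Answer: $\frac{1}{324068332900} \approx 3.0858 \cdot 10^{-12}$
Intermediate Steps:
$Y{\left(z,H \right)} = z + 6 H z$ ($Y{\left(z,H \right)} = 6 H z + z = z + 6 H z$)
$Q{\left(F \right)} = \frac{1}{F + F^{2}}$
$Q^{2}{\left(Y{\left(-5,\left(1 + 4\right)^{2} \right)} \right)} = \left(\frac{1}{- 5 \left(1 + 6 \left(1 + 4\right)^{2}\right) \left(1 - 5 \left(1 + 6 \left(1 + 4\right)^{2}\right)\right)}\right)^{2} = \left(\frac{1}{- 5 \left(1 + 6 \cdot 5^{2}\right) \left(1 - 5 \left(1 + 6 \cdot 5^{2}\right)\right)}\right)^{2} = \left(\frac{1}{- 5 \left(1 + 6 \cdot 25\right) \left(1 - 5 \left(1 + 6 \cdot 25\right)\right)}\right)^{2} = \left(\frac{1}{- 5 \left(1 + 150\right) \left(1 - 5 \left(1 + 150\right)\right)}\right)^{2} = \left(\frac{1}{\left(-5\right) 151 \left(1 - 755\right)}\right)^{2} = \left(\frac{1}{\left(-755\right) \left(1 - 755\right)}\right)^{2} = \left(- \frac{1}{755 \left(-754\right)}\right)^{2} = \left(\left(- \frac{1}{755}\right) \left(- \frac{1}{754}\right)\right)^{2} = \left(\frac{1}{569270}\right)^{2} = \frac{1}{324068332900}$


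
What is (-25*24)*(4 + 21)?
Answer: -15000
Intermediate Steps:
(-25*24)*(4 + 21) = -600*25 = -15000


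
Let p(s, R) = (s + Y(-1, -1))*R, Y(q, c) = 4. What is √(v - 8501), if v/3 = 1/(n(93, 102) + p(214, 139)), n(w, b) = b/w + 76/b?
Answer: I*√19513228639666861994/47910374 ≈ 92.201*I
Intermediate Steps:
n(w, b) = 76/b + b/w
p(s, R) = R*(4 + s) (p(s, R) = (s + 4)*R = (4 + s)*R = R*(4 + s))
v = 4743/47910374 (v = 3/((76/102 + 102/93) + 139*(4 + 214)) = 3/((76*(1/102) + 102*(1/93)) + 139*218) = 3/((38/51 + 34/31) + 30302) = 3/(2912/1581 + 30302) = 3/(47910374/1581) = 3*(1581/47910374) = 4743/47910374 ≈ 9.8997e-5)
√(v - 8501) = √(4743/47910374 - 8501) = √(-407286084631/47910374) = I*√19513228639666861994/47910374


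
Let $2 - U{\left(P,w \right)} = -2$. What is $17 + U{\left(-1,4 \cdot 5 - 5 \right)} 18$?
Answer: $89$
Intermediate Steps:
$U{\left(P,w \right)} = 4$ ($U{\left(P,w \right)} = 2 - -2 = 2 + 2 = 4$)
$17 + U{\left(-1,4 \cdot 5 - 5 \right)} 18 = 17 + 4 \cdot 18 = 17 + 72 = 89$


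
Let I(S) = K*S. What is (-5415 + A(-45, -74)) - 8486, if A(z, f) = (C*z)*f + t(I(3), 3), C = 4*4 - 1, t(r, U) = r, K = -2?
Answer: 36043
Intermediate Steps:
I(S) = -2*S
C = 15 (C = 16 - 1 = 15)
A(z, f) = -6 + 15*f*z (A(z, f) = (15*z)*f - 2*3 = 15*f*z - 6 = -6 + 15*f*z)
(-5415 + A(-45, -74)) - 8486 = (-5415 + (-6 + 15*(-74)*(-45))) - 8486 = (-5415 + (-6 + 49950)) - 8486 = (-5415 + 49944) - 8486 = 44529 - 8486 = 36043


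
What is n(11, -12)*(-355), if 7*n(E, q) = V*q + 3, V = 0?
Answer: -1065/7 ≈ -152.14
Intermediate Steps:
n(E, q) = 3/7 (n(E, q) = (0*q + 3)/7 = (0 + 3)/7 = (⅐)*3 = 3/7)
n(11, -12)*(-355) = (3/7)*(-355) = -1065/7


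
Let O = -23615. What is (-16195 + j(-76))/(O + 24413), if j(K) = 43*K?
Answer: -19463/798 ≈ -24.390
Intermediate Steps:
(-16195 + j(-76))/(O + 24413) = (-16195 + 43*(-76))/(-23615 + 24413) = (-16195 - 3268)/798 = -19463*1/798 = -19463/798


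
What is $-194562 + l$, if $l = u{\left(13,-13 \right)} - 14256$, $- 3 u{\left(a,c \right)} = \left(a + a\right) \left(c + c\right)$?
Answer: $- \frac{625778}{3} \approx -2.0859 \cdot 10^{5}$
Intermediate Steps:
$u{\left(a,c \right)} = - \frac{4 a c}{3}$ ($u{\left(a,c \right)} = - \frac{\left(a + a\right) \left(c + c\right)}{3} = - \frac{2 a 2 c}{3} = - \frac{4 a c}{3}$)
$l = - \frac{42092}{3}$ ($l = \left(- \frac{4}{3}\right) 13 \left(-13\right) - 14256 = \frac{676}{3} - 14256 = - \frac{42092}{3} \approx -14031.0$)
$-194562 + l = -194562 - \frac{42092}{3} = - \frac{625778}{3}$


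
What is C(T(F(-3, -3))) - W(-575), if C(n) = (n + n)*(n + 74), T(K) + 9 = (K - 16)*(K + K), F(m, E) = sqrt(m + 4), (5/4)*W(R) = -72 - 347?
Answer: -11974/5 ≈ -2394.8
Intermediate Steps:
W(R) = -1676/5 (W(R) = 4*(-72 - 347)/5 = (4/5)*(-419) = -1676/5)
F(m, E) = sqrt(4 + m)
T(K) = -9 + 2*K*(-16 + K) (T(K) = -9 + (K - 16)*(K + K) = -9 + (-16 + K)*(2*K) = -9 + 2*K*(-16 + K))
C(n) = 2*n*(74 + n) (C(n) = (2*n)*(74 + n) = 2*n*(74 + n))
C(T(F(-3, -3))) - W(-575) = 2*(-9 - 32*sqrt(4 - 3) + 2*(sqrt(4 - 3))**2)*(74 + (-9 - 32*sqrt(4 - 3) + 2*(sqrt(4 - 3))**2)) - 1*(-1676/5) = 2*(-9 - 32*sqrt(1) + 2*(sqrt(1))**2)*(74 + (-9 - 32*sqrt(1) + 2*(sqrt(1))**2)) + 1676/5 = 2*(-9 - 32*1 + 2*1**2)*(74 + (-9 - 32*1 + 2*1**2)) + 1676/5 = 2*(-9 - 32 + 2*1)*(74 + (-9 - 32 + 2*1)) + 1676/5 = 2*(-9 - 32 + 2)*(74 + (-9 - 32 + 2)) + 1676/5 = 2*(-39)*(74 - 39) + 1676/5 = 2*(-39)*35 + 1676/5 = -2730 + 1676/5 = -11974/5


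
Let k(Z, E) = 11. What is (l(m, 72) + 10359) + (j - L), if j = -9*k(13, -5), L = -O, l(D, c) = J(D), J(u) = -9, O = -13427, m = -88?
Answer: -3176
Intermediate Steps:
l(D, c) = -9
L = 13427 (L = -1*(-13427) = 13427)
j = -99 (j = -9*11 = -99)
(l(m, 72) + 10359) + (j - L) = (-9 + 10359) + (-99 - 1*13427) = 10350 + (-99 - 13427) = 10350 - 13526 = -3176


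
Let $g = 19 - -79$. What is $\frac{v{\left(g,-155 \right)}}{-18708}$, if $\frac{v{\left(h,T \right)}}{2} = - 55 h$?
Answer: $\frac{2695}{4677} \approx 0.57622$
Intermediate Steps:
$g = 98$ ($g = 19 + 79 = 98$)
$v{\left(h,T \right)} = - 110 h$ ($v{\left(h,T \right)} = 2 \left(- 55 h\right) = - 110 h$)
$\frac{v{\left(g,-155 \right)}}{-18708} = \frac{\left(-110\right) 98}{-18708} = \left(-10780\right) \left(- \frac{1}{18708}\right) = \frac{2695}{4677}$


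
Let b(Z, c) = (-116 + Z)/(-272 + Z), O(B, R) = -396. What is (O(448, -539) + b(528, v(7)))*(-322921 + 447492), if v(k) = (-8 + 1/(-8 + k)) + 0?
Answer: -3144296611/64 ≈ -4.9130e+7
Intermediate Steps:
v(k) = -8 + 1/(-8 + k)
b(Z, c) = (-116 + Z)/(-272 + Z)
(O(448, -539) + b(528, v(7)))*(-322921 + 447492) = (-396 + (-116 + 528)/(-272 + 528))*(-322921 + 447492) = (-396 + 412/256)*124571 = (-396 + (1/256)*412)*124571 = (-396 + 103/64)*124571 = -25241/64*124571 = -3144296611/64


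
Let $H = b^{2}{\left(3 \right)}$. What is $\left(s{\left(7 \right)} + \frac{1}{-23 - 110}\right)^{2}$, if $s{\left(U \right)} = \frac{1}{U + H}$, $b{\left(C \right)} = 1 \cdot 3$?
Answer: $\frac{13689}{4528384} \approx 0.0030229$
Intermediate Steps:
$b{\left(C \right)} = 3$
$H = 9$ ($H = 3^{2} = 9$)
$s{\left(U \right)} = \frac{1}{9 + U}$ ($s{\left(U \right)} = \frac{1}{U + 9} = \frac{1}{9 + U}$)
$\left(s{\left(7 \right)} + \frac{1}{-23 - 110}\right)^{2} = \left(\frac{1}{9 + 7} + \frac{1}{-23 - 110}\right)^{2} = \left(\frac{1}{16} + \frac{1}{-133}\right)^{2} = \left(\frac{1}{16} - \frac{1}{133}\right)^{2} = \left(\frac{117}{2128}\right)^{2} = \frac{13689}{4528384}$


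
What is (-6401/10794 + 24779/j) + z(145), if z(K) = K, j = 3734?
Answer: 1521939653/10076199 ≈ 151.04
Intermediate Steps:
(-6401/10794 + 24779/j) + z(145) = (-6401/10794 + 24779/3734) + 145 = 60890798/10076199 + 145 = 1521939653/10076199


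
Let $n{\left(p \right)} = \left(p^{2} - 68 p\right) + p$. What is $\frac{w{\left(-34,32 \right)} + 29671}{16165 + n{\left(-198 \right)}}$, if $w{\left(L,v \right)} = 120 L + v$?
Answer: $\frac{25623}{68635} \approx 0.37332$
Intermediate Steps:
$n{\left(p \right)} = p^{2} - 67 p$
$w{\left(L,v \right)} = v + 120 L$
$\frac{w{\left(-34,32 \right)} + 29671}{16165 + n{\left(-198 \right)}} = \frac{\left(32 + 120 \left(-34\right)\right) + 29671}{16165 - 198 \left(-67 - 198\right)} = \frac{\left(32 - 4080\right) + 29671}{16165 - -52470} = \frac{-4048 + 29671}{16165 + 52470} = \frac{25623}{68635}$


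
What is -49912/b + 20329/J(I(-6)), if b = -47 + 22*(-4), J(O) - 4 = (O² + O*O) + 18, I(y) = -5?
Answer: 704231/1080 ≈ 652.07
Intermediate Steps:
J(O) = 22 + 2*O² (J(O) = 4 + ((O² + O*O) + 18) = 4 + ((O² + O²) + 18) = 4 + (2*O² + 18) = 4 + (18 + 2*O²) = 22 + 2*O²)
b = -135 (b = -47 - 88 = -135)
-49912/b + 20329/J(I(-6)) = -49912/(-135) + 20329/(22 + 2*(-5)²) = -49912*(-1/135) + 20329/(22 + 2*25) = 49912/135 + 20329/(22 + 50) = 49912/135 + 20329/72 = 704231/1080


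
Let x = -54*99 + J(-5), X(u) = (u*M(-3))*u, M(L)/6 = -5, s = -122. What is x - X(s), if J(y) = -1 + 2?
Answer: 441175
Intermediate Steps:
J(y) = 1
M(L) = -30 (M(L) = 6*(-5) = -30)
X(u) = -30*u**2 (X(u) = (u*(-30))*u = (-30*u)*u = -30*u**2)
x = -5345 (x = -54*99 + 1 = -5346 + 1 = -5345)
x - X(s) = -5345 - (-30)*(-122)**2 = -5345 - (-30)*14884 = -5345 - 1*(-446520) = -5345 + 446520 = 441175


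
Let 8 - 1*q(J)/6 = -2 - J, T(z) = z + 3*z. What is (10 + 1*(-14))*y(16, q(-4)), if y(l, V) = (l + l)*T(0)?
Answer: 0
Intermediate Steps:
T(z) = 4*z
q(J) = 60 + 6*J (q(J) = 48 - 6*(-2 - J) = 48 + (12 + 6*J) = 60 + 6*J)
y(l, V) = 0 (y(l, V) = (l + l)*(4*0) = (2*l)*0 = 0)
(10 + 1*(-14))*y(16, q(-4)) = (10 + 1*(-14))*0 = (10 - 14)*0 = -4*0 = 0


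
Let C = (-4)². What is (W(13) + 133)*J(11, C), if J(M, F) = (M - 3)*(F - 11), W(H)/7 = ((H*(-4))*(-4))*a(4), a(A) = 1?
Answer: 63560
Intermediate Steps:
C = 16
W(H) = 112*H (W(H) = 7*(((H*(-4))*(-4))*1) = 7*((-4*H*(-4))*1) = 7*((16*H)*1) = 7*(16*H) = 112*H)
J(M, F) = (-11 + F)*(-3 + M) (J(M, F) = (-3 + M)*(-11 + F) = (-11 + F)*(-3 + M))
(W(13) + 133)*J(11, C) = (112*13 + 133)*(33 - 11*11 - 3*16 + 16*11) = (1456 + 133)*(33 - 121 - 48 + 176) = 1589*40 = 63560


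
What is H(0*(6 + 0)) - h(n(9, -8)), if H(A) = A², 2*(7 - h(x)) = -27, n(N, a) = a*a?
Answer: -41/2 ≈ -20.500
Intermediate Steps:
n(N, a) = a²
h(x) = 41/2 (h(x) = 7 - ½*(-27) = 7 + 27/2 = 41/2)
H(0*(6 + 0)) - h(n(9, -8)) = (0*(6 + 0))² - 1*41/2 = (0*6)² - 41/2 = 0² - 41/2 = 0 - 41/2 = -41/2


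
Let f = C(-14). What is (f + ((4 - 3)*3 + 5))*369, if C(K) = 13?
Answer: 7749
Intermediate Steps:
f = 13
(f + ((4 - 3)*3 + 5))*369 = (13 + ((4 - 3)*3 + 5))*369 = (13 + (1*3 + 5))*369 = (13 + (3 + 5))*369 = (13 + 8)*369 = 21*369 = 7749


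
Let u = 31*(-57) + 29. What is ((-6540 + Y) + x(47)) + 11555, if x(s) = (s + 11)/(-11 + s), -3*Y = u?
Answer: 100727/18 ≈ 5595.9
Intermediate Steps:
u = -1738 (u = -1767 + 29 = -1738)
Y = 1738/3 (Y = -1/3*(-1738) = 1738/3 ≈ 579.33)
x(s) = (11 + s)/(-11 + s)
((-6540 + Y) + x(47)) + 11555 = ((-6540 + 1738/3) + (11 + 47)/(-11 + 47)) + 11555 = (-17882/3 + 58/36) + 11555 = (-17882/3 + (1/36)*58) + 11555 = (-17882/3 + 29/18) + 11555 = -107263/18 + 11555 = 100727/18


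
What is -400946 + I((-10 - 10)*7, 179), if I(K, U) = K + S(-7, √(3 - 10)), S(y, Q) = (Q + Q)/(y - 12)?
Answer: -401086 - 2*I*√7/19 ≈ -4.0109e+5 - 0.2785*I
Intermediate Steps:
S(y, Q) = 2*Q/(-12 + y) (S(y, Q) = (2*Q)/(-12 + y) = 2*Q/(-12 + y))
I(K, U) = K - 2*I*√7/19 (I(K, U) = K + 2*√(3 - 10)/(-12 - 7) = K + 2*√(-7)/(-19) = K + 2*(I*√7)*(-1/19) = K - 2*I*√7/19)
-400946 + I((-10 - 10)*7, 179) = -400946 + ((-10 - 10)*7 - 2*I*√7/19) = -400946 + (-20*7 - 2*I*√7/19) = -400946 + (-140 - 2*I*√7/19) = -401086 - 2*I*√7/19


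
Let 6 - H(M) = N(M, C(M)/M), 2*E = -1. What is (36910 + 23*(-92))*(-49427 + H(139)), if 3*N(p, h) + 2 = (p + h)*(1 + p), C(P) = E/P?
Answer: -37583752428858/19321 ≈ -1.9452e+9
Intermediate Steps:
E = -½ (E = (½)*(-1) = -½ ≈ -0.50000)
C(P) = -1/(2*P)
N(p, h) = -⅔ + (1 + p)*(h + p)/3 (N(p, h) = -⅔ + ((p + h)*(1 + p))/3 = -⅔ + ((h + p)*(1 + p))/3 = -⅔ + ((1 + p)*(h + p))/3 = -⅔ + (1 + p)*(h + p)/3)
H(M) = 20/3 - M/3 - M²/3 + 1/(6*M) + 1/(6*M²) (H(M) = 6 - (-⅔ + ((-1/(2*M))/M)/3 + M/3 + M²/3 + ((-1/(2*M))/M)*M/3) = 6 - (-⅔ + (-1/(2*M²))/3 + M/3 + M²/3 + (-1/(2*M²))*M/3) = 6 - (-⅔ - 1/(6*M²) + M/3 + M²/3 - 1/(6*M)) = 6 - (-⅔ - 1/(6*M) - 1/(6*M²) + M/3 + M²/3) = 6 + (⅔ - M/3 - M²/3 + 1/(6*M) + 1/(6*M²)) = 20/3 - M/3 - M²/3 + 1/(6*M) + 1/(6*M²))
(36910 + 23*(-92))*(-49427 + H(139)) = (36910 + 23*(-92))*(-49427 + (⅙)*(1 + 139 + 2*139²*(20 - 1*139 - 1*139²))/139²) = (36910 - 2116)*(-49427 + (⅙)*(1/19321)*(1 + 139 + 2*19321*(20 - 139 - 1*19321))) = 34794*(-49427 + (⅙)*(1/19321)*(1 + 139 + 2*19321*(20 - 139 - 19321))) = 34794*(-49427 + (⅙)*(1/19321)*(1 + 139 + 2*19321*(-19440))) = 34794*(-49427 + (⅙)*(1/19321)*(1 + 139 - 751200480)) = 34794*(-49427 + (⅙)*(1/19321)*(-751200340)) = 34794*(-49427 - 375600170/57963) = 34794*(-3240537371/57963) = -37583752428858/19321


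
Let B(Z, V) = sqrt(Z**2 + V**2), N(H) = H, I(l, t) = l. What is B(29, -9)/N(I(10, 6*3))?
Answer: sqrt(922)/10 ≈ 3.0364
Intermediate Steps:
B(Z, V) = sqrt(V**2 + Z**2)
B(29, -9)/N(I(10, 6*3)) = sqrt((-9)**2 + 29**2)/10 = sqrt(81 + 841)*(1/10) = sqrt(922)*(1/10) = sqrt(922)/10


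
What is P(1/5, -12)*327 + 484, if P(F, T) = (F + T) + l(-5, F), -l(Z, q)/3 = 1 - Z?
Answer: -46303/5 ≈ -9260.6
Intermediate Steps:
l(Z, q) = -3 + 3*Z (l(Z, q) = -3*(1 - Z) = -3 + 3*Z)
P(F, T) = -18 + F + T (P(F, T) = (F + T) + (-3 + 3*(-5)) = (F + T) + (-3 - 15) = (F + T) - 18 = -18 + F + T)
P(1/5, -12)*327 + 484 = (-18 + 1/5 - 12)*327 + 484 = -149/5*327 + 484 = -48723/5 + 484 = -46303/5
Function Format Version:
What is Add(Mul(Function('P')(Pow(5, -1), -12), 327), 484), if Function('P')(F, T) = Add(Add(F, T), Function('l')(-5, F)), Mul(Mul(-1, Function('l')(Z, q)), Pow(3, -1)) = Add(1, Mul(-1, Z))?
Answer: Rational(-46303, 5) ≈ -9260.6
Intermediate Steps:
Function('l')(Z, q) = Add(-3, Mul(3, Z)) (Function('l')(Z, q) = Mul(-3, Add(1, Mul(-1, Z))) = Add(-3, Mul(3, Z)))
Function('P')(F, T) = Add(-18, F, T) (Function('P')(F, T) = Add(Add(F, T), Add(-3, Mul(3, -5))) = Add(Add(F, T), Add(-3, -15)) = Add(Add(F, T), -18) = Add(-18, F, T))
Add(Mul(Function('P')(Pow(5, -1), -12), 327), 484) = Add(Mul(Add(-18, Pow(5, -1), -12), 327), 484) = Add(Mul(Add(-18, Rational(1, 5), -12), 327), 484) = Add(Mul(Rational(-149, 5), 327), 484) = Add(Rational(-48723, 5), 484) = Rational(-46303, 5)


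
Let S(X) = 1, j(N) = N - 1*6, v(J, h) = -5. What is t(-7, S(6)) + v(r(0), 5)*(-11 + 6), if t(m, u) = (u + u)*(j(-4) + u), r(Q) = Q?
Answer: 7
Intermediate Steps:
j(N) = -6 + N (j(N) = N - 6 = -6 + N)
t(m, u) = 2*u*(-10 + u) (t(m, u) = (u + u)*((-6 - 4) + u) = (2*u)*(-10 + u) = 2*u*(-10 + u))
t(-7, S(6)) + v(r(0), 5)*(-11 + 6) = 2*1*(-10 + 1) - 5*(-11 + 6) = 2*1*(-9) - 5*(-5) = -18 + 25 = 7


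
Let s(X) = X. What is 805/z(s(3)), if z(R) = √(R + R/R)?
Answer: 805/2 ≈ 402.50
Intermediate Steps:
z(R) = √(1 + R) (z(R) = √(R + 1) = √(1 + R))
805/z(s(3)) = 805/(√(1 + 3)) = 805/(√4) = 805/2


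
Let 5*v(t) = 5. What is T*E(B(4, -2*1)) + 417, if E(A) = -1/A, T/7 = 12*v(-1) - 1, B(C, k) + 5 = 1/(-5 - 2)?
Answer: 15551/36 ≈ 431.97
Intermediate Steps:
v(t) = 1 (v(t) = (1/5)*5 = 1)
B(C, k) = -36/7 (B(C, k) = -5 + 1/(-5 - 2) = -5 + 1/(-7) = -5 - 1/7 = -36/7)
T = 77 (T = 7*(12*1 - 1) = 7*(12 - 1) = 7*11 = 77)
T*E(B(4, -2*1)) + 417 = 77*(-1/(-36/7)) + 417 = 77*(-1*(-7/36)) + 417 = 77*(7/36) + 417 = 539/36 + 417 = 15551/36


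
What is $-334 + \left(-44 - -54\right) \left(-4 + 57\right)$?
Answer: $196$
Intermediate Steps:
$-334 + \left(-44 - -54\right) \left(-4 + 57\right) = -334 + \left(-44 + 54\right) 53 = -334 + 10 \cdot 53 = -334 + 530 = 196$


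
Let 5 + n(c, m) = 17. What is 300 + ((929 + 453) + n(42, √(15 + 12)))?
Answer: 1694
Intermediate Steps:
n(c, m) = 12 (n(c, m) = -5 + 17 = 12)
300 + ((929 + 453) + n(42, √(15 + 12))) = 300 + ((929 + 453) + 12) = 300 + (1382 + 12) = 300 + 1394 = 1694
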